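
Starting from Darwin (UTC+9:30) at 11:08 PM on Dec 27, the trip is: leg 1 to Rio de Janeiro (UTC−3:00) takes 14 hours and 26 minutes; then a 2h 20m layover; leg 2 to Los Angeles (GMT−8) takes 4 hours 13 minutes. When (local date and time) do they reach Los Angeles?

2:37 AM on December 28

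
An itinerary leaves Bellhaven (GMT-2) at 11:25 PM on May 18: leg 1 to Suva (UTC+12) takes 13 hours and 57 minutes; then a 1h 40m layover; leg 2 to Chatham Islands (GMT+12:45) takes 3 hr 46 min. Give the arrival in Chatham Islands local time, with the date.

Convert departure to UTC: 11:25 PM + 2:00 = 1:25 AM UTC on May 19.
Add 13 hours and 57 minutes leg 1 → 3:22 PM UTC.
Add 1 hour 40 minutes layover in Suva → 5:02 PM UTC.
Add 3 hours and 46 minutes leg 2 → 8:48 PM UTC.
Chatham Islands is UTC+12:45, so local arrival = 8:48 PM + 12:45 = 9:33 AM on May 20.

9:33 AM on May 20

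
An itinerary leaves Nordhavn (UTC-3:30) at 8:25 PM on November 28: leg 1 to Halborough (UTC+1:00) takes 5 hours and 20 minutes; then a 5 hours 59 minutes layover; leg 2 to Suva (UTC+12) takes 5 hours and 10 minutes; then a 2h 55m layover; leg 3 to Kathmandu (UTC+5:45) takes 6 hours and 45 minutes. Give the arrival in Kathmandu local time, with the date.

7:49 AM on Nov 30

Convert departure to UTC: 8:25 PM + 3:30 = 11:55 PM UTC on Nov 28.
Add 5 hours and 20 minutes leg 1 → 5:15 AM UTC (Nov 29).
Add 5 hours 59 minutes layover in Halborough → 11:14 AM UTC.
Add 5 hours 10 minutes leg 2 → 4:24 PM UTC.
Add 2 hours 55 minutes layover in Suva → 7:19 PM UTC.
Add 6 hours and 45 minutes leg 3 → 2:04 AM UTC (Nov 30).
Kathmandu is UTC+5:45, so local arrival = 2:04 AM + 5:45 = 7:49 AM on Nov 30.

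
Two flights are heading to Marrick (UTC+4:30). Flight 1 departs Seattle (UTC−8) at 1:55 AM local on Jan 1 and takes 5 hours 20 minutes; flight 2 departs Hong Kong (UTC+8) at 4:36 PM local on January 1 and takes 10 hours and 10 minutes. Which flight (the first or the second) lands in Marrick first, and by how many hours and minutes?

the first, by 3 hours 31 minutes

Flight 1 in UTC: 1:55 AM + 8:00 = 9:55 AM on Jan 1.
+5 hours and 20 minutes → arrive 3:15 PM UTC on Jan 1.
Flight 2 in UTC: 4:36 PM − 8:00 = 8:36 AM on Jan 1.
+10 hours and 10 minutes → arrive 6:46 PM UTC on Jan 1.
Flight 1 lands earlier by 3 hours 31 minutes.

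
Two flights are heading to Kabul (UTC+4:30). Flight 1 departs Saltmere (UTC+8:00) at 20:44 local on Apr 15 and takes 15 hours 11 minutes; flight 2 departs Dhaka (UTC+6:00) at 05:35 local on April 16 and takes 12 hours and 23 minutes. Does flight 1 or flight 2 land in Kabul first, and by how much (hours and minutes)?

the first, by 8 hours 3 minutes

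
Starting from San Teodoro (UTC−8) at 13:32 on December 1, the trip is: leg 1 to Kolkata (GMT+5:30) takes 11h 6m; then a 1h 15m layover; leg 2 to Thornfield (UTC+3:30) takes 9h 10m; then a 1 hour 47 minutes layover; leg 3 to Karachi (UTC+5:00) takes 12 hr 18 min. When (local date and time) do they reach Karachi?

Convert departure to UTC: 13:32 + 8:00 = 21:32 UTC on Dec 1.
Add 11 hours 6 minutes leg 1 → 08:38 UTC (Dec 2).
Add 1 hour and 15 minutes layover in Kolkata → 09:53 UTC.
Add 9 hours and 10 minutes leg 2 → 19:03 UTC.
Add 1 hour 47 minutes layover in Thornfield → 20:50 UTC.
Add 12 hours 18 minutes leg 3 → 09:08 UTC (Dec 3).
Karachi is UTC+5:00, so local arrival = 09:08 + 5:00 = 14:08 on Dec 3.

14:08 on December 3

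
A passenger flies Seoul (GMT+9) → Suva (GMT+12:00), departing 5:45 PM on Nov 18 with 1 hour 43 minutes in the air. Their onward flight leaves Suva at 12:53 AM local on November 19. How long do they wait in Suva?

2 hours 25 minutes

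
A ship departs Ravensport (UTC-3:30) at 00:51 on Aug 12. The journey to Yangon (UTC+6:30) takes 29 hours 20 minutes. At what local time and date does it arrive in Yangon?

Convert departure to UTC: 00:51 + 3:30 = 04:21 UTC on Aug 12.
Add 29 hours 20 minutes travel time → 09:41 UTC (Aug 13).
Yangon is UTC+6:30, so local arrival = 09:41 + 6:30 = 16:11 on Aug 13.

16:11 on Aug 13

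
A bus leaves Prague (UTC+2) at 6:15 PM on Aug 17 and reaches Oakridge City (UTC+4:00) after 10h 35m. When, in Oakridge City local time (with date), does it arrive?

Oakridge City is 2:00 ahead of Prague.
After 10 hours 35 minutes it is 4:50 AM (Aug 18) in Prague.
Shift by the zone difference: 4:50 AM + 2:00 = 6:50 AM on Aug 18 in Oakridge City.

6:50 AM on August 18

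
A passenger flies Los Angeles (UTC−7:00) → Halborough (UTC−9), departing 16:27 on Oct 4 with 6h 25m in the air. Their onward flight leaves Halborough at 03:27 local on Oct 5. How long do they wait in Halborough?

6 hours 35 minutes

Convert departure to UTC: 16:27 + 7:00 = 23:27 UTC on Oct 4.
Add 6 hours and 25 minutes flight time → 05:52 UTC (Oct 5).
Halborough is UTC−9:00, so local arrival = 05:52 − 9:00 = 20:52 on Oct 4.
Layover = 03:27 − 20:52 (+1 day) = 6 hours 35 minutes.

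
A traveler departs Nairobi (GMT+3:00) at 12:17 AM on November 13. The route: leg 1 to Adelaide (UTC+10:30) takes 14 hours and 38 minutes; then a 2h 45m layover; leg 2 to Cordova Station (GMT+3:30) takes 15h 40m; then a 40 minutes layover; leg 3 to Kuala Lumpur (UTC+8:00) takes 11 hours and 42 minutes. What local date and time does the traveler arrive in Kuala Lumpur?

Convert departure to UTC: 12:17 AM − 3:00 = 9:17 PM UTC on Nov 12.
Add 14 hours 38 minutes leg 1 → 11:55 AM UTC (Nov 13).
Add 2 hours and 45 minutes layover in Adelaide → 2:40 PM UTC.
Add 15 hours 40 minutes leg 2 → 6:20 AM UTC (Nov 14).
Add 40 minutes layover in Cordova Station → 7:00 AM UTC.
Add 11 hours and 42 minutes leg 3 → 6:42 PM UTC.
Kuala Lumpur is UTC+8:00, so local arrival = 6:42 PM + 8:00 = 2:42 AM on Nov 15.

2:42 AM on Nov 15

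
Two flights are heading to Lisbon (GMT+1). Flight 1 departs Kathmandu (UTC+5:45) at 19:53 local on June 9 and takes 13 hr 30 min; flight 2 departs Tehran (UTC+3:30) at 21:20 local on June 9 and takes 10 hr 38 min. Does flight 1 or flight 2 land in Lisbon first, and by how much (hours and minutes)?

Flight 1 in UTC: 19:53 − 5:45 = 14:08 on Jun 9.
+13 hours 30 minutes → arrive 03:38 UTC on Jun 10.
Flight 2 in UTC: 21:20 − 3:30 = 17:50 on Jun 9.
+10 hours and 38 minutes → arrive 04:28 UTC on Jun 10.
Flight 1 lands earlier by 50 minutes.

the first, by 50 minutes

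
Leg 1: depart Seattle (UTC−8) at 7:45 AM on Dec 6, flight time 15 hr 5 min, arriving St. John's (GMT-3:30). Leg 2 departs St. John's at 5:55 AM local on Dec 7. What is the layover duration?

2 hours 35 minutes

Convert departure to UTC: 7:45 AM + 8:00 = 3:45 PM UTC on Dec 6.
Add 15 hours and 5 minutes flight time → 6:50 AM UTC (Dec 7).
St. John's is UTC−3:30, so local arrival = 6:50 AM − 3:30 = 3:20 AM on Dec 7.
Layover = 5:55 AM − 3:20 AM = 2 hours 35 minutes.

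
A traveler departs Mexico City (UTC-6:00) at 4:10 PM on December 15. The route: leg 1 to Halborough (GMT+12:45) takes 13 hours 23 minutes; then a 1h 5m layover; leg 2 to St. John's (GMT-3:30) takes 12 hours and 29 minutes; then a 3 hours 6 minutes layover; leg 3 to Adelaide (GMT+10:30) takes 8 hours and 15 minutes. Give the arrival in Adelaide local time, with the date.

Convert departure to UTC: 4:10 PM + 6:00 = 10:10 PM UTC on Dec 15.
Add 13 hours and 23 minutes leg 1 → 11:33 AM UTC (Dec 16).
Add 1 hour and 5 minutes layover in Halborough → 12:38 PM UTC.
Add 12 hours and 29 minutes leg 2 → 1:07 AM UTC (Dec 17).
Add 3 hours and 6 minutes layover in St. John's → 4:13 AM UTC.
Add 8 hours and 15 minutes leg 3 → 12:28 PM UTC.
Adelaide is UTC+10:30, so local arrival = 12:28 PM + 10:30 = 10:58 PM on Dec 17.

10:58 PM on December 17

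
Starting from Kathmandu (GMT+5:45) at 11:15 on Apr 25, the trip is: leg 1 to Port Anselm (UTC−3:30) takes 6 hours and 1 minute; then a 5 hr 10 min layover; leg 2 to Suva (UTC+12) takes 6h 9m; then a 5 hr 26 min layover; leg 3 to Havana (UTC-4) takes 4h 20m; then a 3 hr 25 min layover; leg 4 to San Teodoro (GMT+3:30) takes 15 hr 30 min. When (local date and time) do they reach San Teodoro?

Convert departure to UTC: 11:15 − 5:45 = 05:30 UTC on Apr 25.
Add 6 hours 1 minute leg 1 → 11:31 UTC.
Add 5 hours 10 minutes layover in Port Anselm → 16:41 UTC.
Add 6 hours and 9 minutes leg 2 → 22:50 UTC.
Add 5 hours 26 minutes layover in Suva → 04:16 UTC (Apr 26).
Add 4 hours 20 minutes leg 3 → 08:36 UTC.
Add 3 hours and 25 minutes layover in Havana → 12:01 UTC.
Add 15 hours 30 minutes leg 4 → 03:31 UTC (Apr 27).
San Teodoro is UTC+3:30, so local arrival = 03:31 + 3:30 = 07:01 on Apr 27.

07:01 on April 27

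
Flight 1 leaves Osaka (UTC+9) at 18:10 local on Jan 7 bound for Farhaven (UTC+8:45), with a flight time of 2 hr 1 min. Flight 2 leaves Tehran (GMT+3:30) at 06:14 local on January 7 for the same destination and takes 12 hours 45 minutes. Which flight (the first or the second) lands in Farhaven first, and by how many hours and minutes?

Flight 1 in UTC: 18:10 − 9:00 = 09:10 on Jan 7.
+2 hours 1 minute → arrive 11:11 UTC on Jan 7.
Flight 2 in UTC: 06:14 − 3:30 = 02:44 on Jan 7.
+12 hours 45 minutes → arrive 15:29 UTC on Jan 7.
Flight 1 lands earlier by 4 hours 18 minutes.

the first, by 4 hours 18 minutes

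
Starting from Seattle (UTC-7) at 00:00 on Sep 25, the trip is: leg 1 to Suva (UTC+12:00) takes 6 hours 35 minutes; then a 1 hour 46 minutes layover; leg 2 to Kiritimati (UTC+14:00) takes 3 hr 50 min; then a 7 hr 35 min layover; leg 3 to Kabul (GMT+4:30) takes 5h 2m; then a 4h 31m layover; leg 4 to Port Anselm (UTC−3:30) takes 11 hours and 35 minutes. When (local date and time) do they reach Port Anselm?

20:24 on September 26

Convert departure to UTC: 00:00 + 7:00 = 07:00 UTC on Sep 25.
Add 6 hours 35 minutes leg 1 → 13:35 UTC.
Add 1 hour and 46 minutes layover in Suva → 15:21 UTC.
Add 3 hours 50 minutes leg 2 → 19:11 UTC.
Add 7 hours 35 minutes layover in Kiritimati → 02:46 UTC (Sep 26).
Add 5 hours and 2 minutes leg 3 → 07:48 UTC.
Add 4 hours 31 minutes layover in Kabul → 12:19 UTC.
Add 11 hours 35 minutes leg 4 → 23:54 UTC.
Port Anselm is UTC−3:30, so local arrival = 23:54 − 3:30 = 20:24 on Sep 26.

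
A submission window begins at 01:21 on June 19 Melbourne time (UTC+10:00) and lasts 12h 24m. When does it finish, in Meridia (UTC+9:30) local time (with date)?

Meridia is 0:30 behind Melbourne.
After 12 hours 24 minutes it is 13:45 in Melbourne.
Shift by the zone difference: 13:45 − 0:30 = 13:15 on Jun 19 in Meridia.

13:15 on June 19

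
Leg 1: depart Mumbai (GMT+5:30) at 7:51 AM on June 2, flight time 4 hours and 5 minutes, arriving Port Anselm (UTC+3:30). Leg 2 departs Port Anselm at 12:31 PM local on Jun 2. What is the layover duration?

2 hours 35 minutes

Convert departure to UTC: 7:51 AM − 5:30 = 2:21 AM UTC on Jun 2.
Add 4 hours and 5 minutes flight time → 6:26 AM UTC.
Port Anselm is UTC+3:30, so local arrival = 6:26 AM + 3:30 = 9:56 AM on Jun 2.
Layover = 12:31 PM − 9:56 AM = 2 hours 35 minutes.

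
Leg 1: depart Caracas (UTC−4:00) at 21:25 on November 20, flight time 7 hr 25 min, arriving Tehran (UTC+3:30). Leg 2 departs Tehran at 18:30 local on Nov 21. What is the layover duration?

6 hours 10 minutes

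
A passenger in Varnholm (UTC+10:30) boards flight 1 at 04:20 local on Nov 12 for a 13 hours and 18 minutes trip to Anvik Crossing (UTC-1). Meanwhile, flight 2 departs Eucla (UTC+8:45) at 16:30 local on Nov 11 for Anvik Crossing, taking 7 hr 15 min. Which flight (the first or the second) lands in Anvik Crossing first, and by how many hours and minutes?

the second, by 16 hours 8 minutes

Flight 1 in UTC: 04:20 − 10:30 = 17:50 on Nov 11.
+13 hours 18 minutes → arrive 07:08 UTC on Nov 12.
Flight 2 in UTC: 16:30 − 8:45 = 07:45 on Nov 11.
+7 hours 15 minutes → arrive 15:00 UTC on Nov 11.
Flight 2 lands earlier by 16 hours 8 minutes.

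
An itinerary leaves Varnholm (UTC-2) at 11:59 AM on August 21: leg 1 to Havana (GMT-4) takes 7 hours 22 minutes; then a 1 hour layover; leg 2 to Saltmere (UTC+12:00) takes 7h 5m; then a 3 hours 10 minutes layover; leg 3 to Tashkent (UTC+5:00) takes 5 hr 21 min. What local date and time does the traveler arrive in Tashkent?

6:57 PM on August 22

Convert departure to UTC: 11:59 AM + 2:00 = 1:59 PM UTC on Aug 21.
Add 7 hours and 22 minutes leg 1 → 9:21 PM UTC.
Add 1 hour layover in Havana → 10:21 PM UTC.
Add 7 hours and 5 minutes leg 2 → 5:26 AM UTC (Aug 22).
Add 3 hours 10 minutes layover in Saltmere → 8:36 AM UTC.
Add 5 hours and 21 minutes leg 3 → 1:57 PM UTC.
Tashkent is UTC+5:00, so local arrival = 1:57 PM + 5:00 = 6:57 PM on Aug 22.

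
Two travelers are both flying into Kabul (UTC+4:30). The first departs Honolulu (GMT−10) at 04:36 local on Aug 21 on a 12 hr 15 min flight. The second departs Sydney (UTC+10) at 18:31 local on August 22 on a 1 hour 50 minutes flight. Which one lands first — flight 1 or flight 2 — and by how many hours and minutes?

the first, by 7 hours 30 minutes

Flight 1 in UTC: 04:36 + 10:00 = 14:36 on Aug 21.
+12 hours 15 minutes → arrive 02:51 UTC on Aug 22.
Flight 2 in UTC: 18:31 − 10:00 = 08:31 on Aug 22.
+1 hour and 50 minutes → arrive 10:21 UTC on Aug 22.
Flight 1 lands earlier by 7 hours 30 minutes.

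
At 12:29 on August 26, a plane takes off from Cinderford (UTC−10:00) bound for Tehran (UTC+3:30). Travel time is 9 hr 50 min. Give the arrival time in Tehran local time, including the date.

Convert departure to UTC: 12:29 + 10:00 = 22:29 UTC on Aug 26.
Add 9 hours 50 minutes travel time → 08:19 UTC (Aug 27).
Tehran is UTC+3:30, so local arrival = 08:19 + 3:30 = 11:49 on Aug 27.

11:49 on August 27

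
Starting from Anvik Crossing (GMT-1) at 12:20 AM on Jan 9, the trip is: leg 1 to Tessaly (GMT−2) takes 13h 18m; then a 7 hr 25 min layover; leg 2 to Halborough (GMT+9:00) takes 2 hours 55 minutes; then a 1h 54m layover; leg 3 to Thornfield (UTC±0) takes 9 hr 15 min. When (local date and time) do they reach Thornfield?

12:07 PM on January 10

Convert departure to UTC: 12:20 AM + 1:00 = 1:20 AM UTC on Jan 9.
Add 13 hours 18 minutes leg 1 → 2:38 PM UTC.
Add 7 hours 25 minutes layover in Tessaly → 10:03 PM UTC.
Add 2 hours 55 minutes leg 2 → 12:58 AM UTC (Jan 10).
Add 1 hour and 54 minutes layover in Halborough → 2:52 AM UTC.
Add 9 hours and 15 minutes leg 3 → 12:07 PM UTC.
Thornfield is UTC+0, so local arrival is the same: 12:07 PM on Jan 10.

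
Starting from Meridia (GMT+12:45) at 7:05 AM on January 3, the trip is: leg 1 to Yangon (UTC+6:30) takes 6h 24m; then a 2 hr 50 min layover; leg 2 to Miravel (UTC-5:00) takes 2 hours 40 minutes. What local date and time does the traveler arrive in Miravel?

1:14 AM on January 3

Convert departure to UTC: 7:05 AM − 12:45 = 6:20 PM UTC on Jan 2.
Add 6 hours 24 minutes leg 1 → 12:44 AM UTC (Jan 3).
Add 2 hours and 50 minutes layover in Yangon → 3:34 AM UTC.
Add 2 hours 40 minutes leg 2 → 6:14 AM UTC.
Miravel is UTC−5:00, so local arrival = 6:14 AM − 5:00 = 1:14 AM on Jan 3.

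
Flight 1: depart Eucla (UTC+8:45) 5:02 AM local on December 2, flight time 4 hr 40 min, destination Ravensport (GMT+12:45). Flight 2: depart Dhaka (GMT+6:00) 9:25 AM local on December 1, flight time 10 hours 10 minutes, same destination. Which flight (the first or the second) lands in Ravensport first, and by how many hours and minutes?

the second, by 11 hours 22 minutes

Flight 1 in UTC: 5:02 AM − 8:45 = 8:17 PM on Dec 1.
+4 hours and 40 minutes → arrive 12:57 AM UTC on Dec 2.
Flight 2 in UTC: 9:25 AM − 6:00 = 3:25 AM on Dec 1.
+10 hours and 10 minutes → arrive 1:35 PM UTC on Dec 1.
Flight 2 lands earlier by 11 hours 22 minutes.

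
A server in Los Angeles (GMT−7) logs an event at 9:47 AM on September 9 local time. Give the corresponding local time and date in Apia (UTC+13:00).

5:47 AM on September 10

In UTC: 9:47 AM + 7:00 = 4:47 PM on Sep 9.
Apia is UTC+13:00: 4:47 PM + 13:00 = 5:47 AM on Sep 10.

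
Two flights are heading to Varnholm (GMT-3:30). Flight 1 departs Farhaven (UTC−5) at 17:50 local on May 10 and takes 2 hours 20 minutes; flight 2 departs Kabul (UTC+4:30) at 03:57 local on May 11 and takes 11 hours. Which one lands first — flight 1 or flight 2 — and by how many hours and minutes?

the first, by 9 hours 17 minutes

Flight 1 in UTC: 17:50 + 5:00 = 22:50 on May 10.
+2 hours and 20 minutes → arrive 01:10 UTC on May 11.
Flight 2 in UTC: 03:57 − 4:30 = 23:27 on May 10.
+11 hours → arrive 10:27 UTC on May 11.
Flight 1 lands earlier by 9 hours 17 minutes.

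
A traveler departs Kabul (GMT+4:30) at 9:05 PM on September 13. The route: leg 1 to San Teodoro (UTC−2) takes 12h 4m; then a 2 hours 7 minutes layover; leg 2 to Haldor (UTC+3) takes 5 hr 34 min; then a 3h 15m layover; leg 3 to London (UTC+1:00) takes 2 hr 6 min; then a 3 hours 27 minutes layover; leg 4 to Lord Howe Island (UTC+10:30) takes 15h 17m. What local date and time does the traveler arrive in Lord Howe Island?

Convert departure to UTC: 9:05 PM − 4:30 = 4:35 PM UTC on Sep 13.
Add 12 hours and 4 minutes leg 1 → 4:39 AM UTC (Sep 14).
Add 2 hours and 7 minutes layover in San Teodoro → 6:46 AM UTC.
Add 5 hours and 34 minutes leg 2 → 12:20 PM UTC.
Add 3 hours 15 minutes layover in Haldor → 3:35 PM UTC.
Add 2 hours and 6 minutes leg 3 → 5:41 PM UTC.
Add 3 hours 27 minutes layover in London → 9:08 PM UTC.
Add 15 hours and 17 minutes leg 4 → 12:25 PM UTC (Sep 15).
Lord Howe Island is UTC+10:30, so local arrival = 12:25 PM + 10:30 = 10:55 PM on Sep 15.

10:55 PM on September 15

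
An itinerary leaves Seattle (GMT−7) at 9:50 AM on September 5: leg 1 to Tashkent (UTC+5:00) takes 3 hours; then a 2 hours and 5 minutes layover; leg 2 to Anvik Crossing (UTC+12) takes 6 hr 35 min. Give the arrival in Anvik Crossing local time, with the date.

4:30 PM on September 6

Convert departure to UTC: 9:50 AM + 7:00 = 4:50 PM UTC on Sep 5.
Add 3 hours leg 1 → 7:50 PM UTC.
Add 2 hours 5 minutes layover in Tashkent → 9:55 PM UTC.
Add 6 hours 35 minutes leg 2 → 4:30 AM UTC (Sep 6).
Anvik Crossing is UTC+12:00, so local arrival = 4:30 AM + 12:00 = 4:30 PM on Sep 6.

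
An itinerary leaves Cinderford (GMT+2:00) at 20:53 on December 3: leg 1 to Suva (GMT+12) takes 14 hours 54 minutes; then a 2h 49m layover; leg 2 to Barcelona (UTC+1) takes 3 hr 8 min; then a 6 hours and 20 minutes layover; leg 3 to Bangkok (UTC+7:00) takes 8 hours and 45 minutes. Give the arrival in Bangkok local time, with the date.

13:49 on Dec 5

Convert departure to UTC: 20:53 − 2:00 = 18:53 UTC on Dec 3.
Add 14 hours 54 minutes leg 1 → 09:47 UTC (Dec 4).
Add 2 hours and 49 minutes layover in Suva → 12:36 UTC.
Add 3 hours 8 minutes leg 2 → 15:44 UTC.
Add 6 hours 20 minutes layover in Barcelona → 22:04 UTC.
Add 8 hours 45 minutes leg 3 → 06:49 UTC (Dec 5).
Bangkok is UTC+7:00, so local arrival = 06:49 + 7:00 = 13:49 on Dec 5.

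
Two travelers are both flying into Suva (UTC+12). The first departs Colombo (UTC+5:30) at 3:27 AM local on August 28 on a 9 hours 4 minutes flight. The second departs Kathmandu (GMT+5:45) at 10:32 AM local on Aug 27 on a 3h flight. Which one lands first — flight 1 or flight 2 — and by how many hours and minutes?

Flight 1 in UTC: 3:27 AM − 5:30 = 9:57 PM on Aug 27.
+9 hours and 4 minutes → arrive 7:01 AM UTC on Aug 28.
Flight 2 in UTC: 10:32 AM − 5:45 = 4:47 AM on Aug 27.
+3 hours → arrive 7:47 AM UTC on Aug 27.
Flight 2 lands earlier by 23 hours 14 minutes.

the second, by 23 hours 14 minutes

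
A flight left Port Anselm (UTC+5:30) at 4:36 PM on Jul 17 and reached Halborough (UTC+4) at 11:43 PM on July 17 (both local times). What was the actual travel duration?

Departure in UTC: 4:36 PM − 5:30 = 11:06 AM on Jul 17.
Arrival in UTC: 11:43 PM − 4:00 = 7:43 PM on Jul 17.
Elapsed = 7:43 PM − 11:06 AM = 8 hours 37 minutes.

8 hours 37 minutes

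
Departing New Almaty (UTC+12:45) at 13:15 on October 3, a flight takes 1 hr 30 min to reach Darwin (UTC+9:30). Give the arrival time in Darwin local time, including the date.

11:30 on October 3

Convert departure to UTC: 13:15 − 12:45 = 00:30 UTC on Oct 3.
Add 1 hour and 30 minutes travel time → 02:00 UTC.
Darwin is UTC+9:30, so local arrival = 02:00 + 9:30 = 11:30 on Oct 3.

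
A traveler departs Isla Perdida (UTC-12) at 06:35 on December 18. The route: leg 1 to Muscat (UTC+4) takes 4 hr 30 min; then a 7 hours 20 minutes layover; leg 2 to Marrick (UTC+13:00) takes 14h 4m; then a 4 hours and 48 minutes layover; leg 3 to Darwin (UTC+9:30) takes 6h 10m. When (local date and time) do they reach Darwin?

16:57 on December 20

Convert departure to UTC: 06:35 + 12:00 = 18:35 UTC on Dec 18.
Add 4 hours and 30 minutes leg 1 → 23:05 UTC.
Add 7 hours 20 minutes layover in Muscat → 06:25 UTC (Dec 19).
Add 14 hours 4 minutes leg 2 → 20:29 UTC.
Add 4 hours and 48 minutes layover in Marrick → 01:17 UTC (Dec 20).
Add 6 hours and 10 minutes leg 3 → 07:27 UTC.
Darwin is UTC+9:30, so local arrival = 07:27 + 9:30 = 16:57 on Dec 20.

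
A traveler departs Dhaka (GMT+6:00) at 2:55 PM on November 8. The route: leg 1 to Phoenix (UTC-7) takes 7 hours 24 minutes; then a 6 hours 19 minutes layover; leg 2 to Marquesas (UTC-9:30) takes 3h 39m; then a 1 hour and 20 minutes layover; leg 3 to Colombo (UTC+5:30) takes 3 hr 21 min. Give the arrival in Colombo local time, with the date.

Convert departure to UTC: 2:55 PM − 6:00 = 8:55 AM UTC on Nov 8.
Add 7 hours and 24 minutes leg 1 → 4:19 PM UTC.
Add 6 hours and 19 minutes layover in Phoenix → 10:38 PM UTC.
Add 3 hours 39 minutes leg 2 → 2:17 AM UTC (Nov 9).
Add 1 hour and 20 minutes layover in Marquesas → 3:37 AM UTC.
Add 3 hours and 21 minutes leg 3 → 6:58 AM UTC.
Colombo is UTC+5:30, so local arrival = 6:58 AM + 5:30 = 12:28 PM on Nov 9.

12:28 PM on November 9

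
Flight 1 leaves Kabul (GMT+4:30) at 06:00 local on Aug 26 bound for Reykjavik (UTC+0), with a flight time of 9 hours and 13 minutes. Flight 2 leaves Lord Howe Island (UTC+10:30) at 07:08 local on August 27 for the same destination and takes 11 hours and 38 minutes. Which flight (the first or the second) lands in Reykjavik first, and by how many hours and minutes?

Flight 1 in UTC: 06:00 − 4:30 = 01:30 on Aug 26.
+9 hours and 13 minutes → arrive 10:43 UTC on Aug 26.
Flight 2 in UTC: 07:08 − 10:30 = 20:38 on Aug 26.
+11 hours 38 minutes → arrive 08:16 UTC on Aug 27.
Flight 1 lands earlier by 21 hours 33 minutes.

the first, by 21 hours 33 minutes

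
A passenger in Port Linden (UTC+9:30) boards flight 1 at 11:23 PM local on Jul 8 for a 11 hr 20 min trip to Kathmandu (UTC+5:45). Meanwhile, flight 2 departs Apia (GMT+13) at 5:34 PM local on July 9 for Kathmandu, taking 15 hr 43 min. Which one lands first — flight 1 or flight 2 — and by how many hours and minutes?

Flight 1 in UTC: 11:23 PM − 9:30 = 1:53 PM on Jul 8.
+11 hours and 20 minutes → arrive 1:13 AM UTC on Jul 9.
Flight 2 in UTC: 5:34 PM − 13:00 = 4:34 AM on Jul 9.
+15 hours 43 minutes → arrive 8:17 PM UTC on Jul 9.
Flight 1 lands earlier by 19 hours 4 minutes.

the first, by 19 hours 4 minutes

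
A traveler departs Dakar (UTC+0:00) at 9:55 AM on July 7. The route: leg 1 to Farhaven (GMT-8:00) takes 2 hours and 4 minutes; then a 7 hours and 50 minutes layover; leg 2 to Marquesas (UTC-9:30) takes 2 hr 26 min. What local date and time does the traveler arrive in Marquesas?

Dakar is at UTC+0, so departure is already 9:55 AM UTC on Jul 7.
Add 2 hours and 4 minutes leg 1 → 11:59 AM UTC.
Add 7 hours and 50 minutes layover in Farhaven → 7:49 PM UTC.
Add 2 hours 26 minutes leg 2 → 10:15 PM UTC.
Marquesas is UTC−9:30, so local arrival = 10:15 PM − 9:30 = 12:45 PM on Jul 7.

12:45 PM on Jul 7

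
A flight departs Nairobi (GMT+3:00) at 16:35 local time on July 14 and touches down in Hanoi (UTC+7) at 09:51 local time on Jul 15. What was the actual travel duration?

13 hours 16 minutes

Departure in UTC: 16:35 − 3:00 = 13:35 on Jul 14.
Arrival in UTC: 09:51 − 7:00 = 02:51 on Jul 15.
Elapsed = 02:51 − 13:35 (+1 day) = 13 hours 16 minutes.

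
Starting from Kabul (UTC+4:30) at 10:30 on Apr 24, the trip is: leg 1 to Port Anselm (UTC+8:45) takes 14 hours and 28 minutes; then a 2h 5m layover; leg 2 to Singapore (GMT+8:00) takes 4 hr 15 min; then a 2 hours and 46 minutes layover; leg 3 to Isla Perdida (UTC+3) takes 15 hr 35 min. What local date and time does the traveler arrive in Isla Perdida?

Convert departure to UTC: 10:30 − 4:30 = 06:00 UTC on Apr 24.
Add 14 hours and 28 minutes leg 1 → 20:28 UTC.
Add 2 hours 5 minutes layover in Port Anselm → 22:33 UTC.
Add 4 hours and 15 minutes leg 2 → 02:48 UTC (Apr 25).
Add 2 hours 46 minutes layover in Singapore → 05:34 UTC.
Add 15 hours 35 minutes leg 3 → 21:09 UTC.
Isla Perdida is UTC+3:00, so local arrival = 21:09 + 3:00 = 00:09 on Apr 26.

00:09 on Apr 26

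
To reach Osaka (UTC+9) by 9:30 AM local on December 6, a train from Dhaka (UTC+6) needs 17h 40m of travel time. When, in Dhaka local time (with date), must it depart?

12:50 PM on December 5

Target arrival in UTC: 9:30 AM − 9:00 = 12:30 AM on Dec 6.
Subtract 17 hours 40 minutes → departure 6:50 AM UTC on Dec 5.
Dhaka is UTC+6:00: 6:50 AM + 6:00 = 12:50 PM on Dec 5.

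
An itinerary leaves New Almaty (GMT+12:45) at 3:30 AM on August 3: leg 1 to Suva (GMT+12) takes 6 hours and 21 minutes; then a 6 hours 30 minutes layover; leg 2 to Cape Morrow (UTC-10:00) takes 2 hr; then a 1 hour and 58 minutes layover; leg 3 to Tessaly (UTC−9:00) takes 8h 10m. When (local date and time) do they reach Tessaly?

6:44 AM on August 3

Convert departure to UTC: 3:30 AM − 12:45 = 2:45 PM UTC on Aug 2.
Add 6 hours and 21 minutes leg 1 → 9:06 PM UTC.
Add 6 hours 30 minutes layover in Suva → 3:36 AM UTC (Aug 3).
Add 2 hours leg 2 → 5:36 AM UTC.
Add 1 hour 58 minutes layover in Cape Morrow → 7:34 AM UTC.
Add 8 hours and 10 minutes leg 3 → 3:44 PM UTC.
Tessaly is UTC−9:00, so local arrival = 3:44 PM − 9:00 = 6:44 AM on Aug 3.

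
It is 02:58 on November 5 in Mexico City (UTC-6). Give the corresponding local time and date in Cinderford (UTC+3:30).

12:28 on Nov 5

In UTC: 02:58 + 6:00 = 08:58 on Nov 5.
Cinderford is UTC+3:30: 08:58 + 3:30 = 12:28 on Nov 5.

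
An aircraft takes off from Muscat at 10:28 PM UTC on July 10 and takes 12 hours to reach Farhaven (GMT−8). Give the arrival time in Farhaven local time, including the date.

Departure is given in UTC: 10:28 PM on Jul 10.
Add 12 hours → 10:28 AM UTC (Jul 11).
Farhaven is UTC−8:00: 10:28 AM − 8:00 = 2:28 AM on Jul 11.

2:28 AM on July 11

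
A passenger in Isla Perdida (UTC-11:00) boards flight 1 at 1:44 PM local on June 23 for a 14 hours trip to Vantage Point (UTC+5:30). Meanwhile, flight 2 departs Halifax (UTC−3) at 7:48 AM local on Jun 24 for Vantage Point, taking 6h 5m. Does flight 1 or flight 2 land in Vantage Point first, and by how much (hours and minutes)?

the first, by 2 hours 9 minutes

Flight 1 in UTC: 1:44 PM + 11:00 = 12:44 AM on Jun 24.
+14 hours → arrive 2:44 PM UTC on Jun 24.
Flight 2 in UTC: 7:48 AM + 3:00 = 10:48 AM on Jun 24.
+6 hours and 5 minutes → arrive 4:53 PM UTC on Jun 24.
Flight 1 lands earlier by 2 hours 9 minutes.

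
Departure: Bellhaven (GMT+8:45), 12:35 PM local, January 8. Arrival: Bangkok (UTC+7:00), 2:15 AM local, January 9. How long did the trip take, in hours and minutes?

Bangkok is 1:45 behind Bellhaven.
Clock-face elapsed time (ignoring zones) is 13 hours 40 minutes.
Actual elapsed = 13 hours 40 minutes + 1:45 = 15 hours 25 minutes.

15 hours 25 minutes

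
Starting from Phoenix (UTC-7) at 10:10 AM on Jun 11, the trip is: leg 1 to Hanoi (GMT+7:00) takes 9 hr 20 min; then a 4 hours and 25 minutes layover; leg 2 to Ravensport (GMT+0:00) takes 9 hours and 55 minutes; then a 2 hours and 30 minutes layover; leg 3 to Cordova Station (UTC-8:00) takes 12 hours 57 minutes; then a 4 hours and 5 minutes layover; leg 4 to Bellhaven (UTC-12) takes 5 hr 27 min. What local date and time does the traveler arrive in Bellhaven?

5:49 AM on Jun 13

Convert departure to UTC: 10:10 AM + 7:00 = 5:10 PM UTC on Jun 11.
Add 9 hours and 20 minutes leg 1 → 2:30 AM UTC (Jun 12).
Add 4 hours 25 minutes layover in Hanoi → 6:55 AM UTC.
Add 9 hours 55 minutes leg 2 → 4:50 PM UTC.
Add 2 hours 30 minutes layover in Ravensport → 7:20 PM UTC.
Add 12 hours and 57 minutes leg 3 → 8:17 AM UTC (Jun 13).
Add 4 hours 5 minutes layover in Cordova Station → 12:22 PM UTC.
Add 5 hours and 27 minutes leg 4 → 5:49 PM UTC.
Bellhaven is UTC−12:00, so local arrival = 5:49 PM − 12:00 = 5:49 AM on Jun 13.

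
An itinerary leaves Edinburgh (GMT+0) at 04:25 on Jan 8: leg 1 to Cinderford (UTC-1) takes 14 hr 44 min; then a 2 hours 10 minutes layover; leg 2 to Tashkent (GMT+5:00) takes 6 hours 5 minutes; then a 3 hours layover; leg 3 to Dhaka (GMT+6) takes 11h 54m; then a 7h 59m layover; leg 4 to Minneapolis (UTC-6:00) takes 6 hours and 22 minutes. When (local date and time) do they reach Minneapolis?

Edinburgh is at UTC+0, so departure is already 04:25 UTC on Jan 8.
Add 14 hours and 44 minutes leg 1 → 19:09 UTC.
Add 2 hours 10 minutes layover in Cinderford → 21:19 UTC.
Add 6 hours 5 minutes leg 2 → 03:24 UTC (Jan 9).
Add 3 hours layover in Tashkent → 06:24 UTC.
Add 11 hours 54 minutes leg 3 → 18:18 UTC.
Add 7 hours 59 minutes layover in Dhaka → 02:17 UTC (Jan 10).
Add 6 hours 22 minutes leg 4 → 08:39 UTC.
Minneapolis is UTC−6:00, so local arrival = 08:39 − 6:00 = 02:39 on Jan 10.

02:39 on Jan 10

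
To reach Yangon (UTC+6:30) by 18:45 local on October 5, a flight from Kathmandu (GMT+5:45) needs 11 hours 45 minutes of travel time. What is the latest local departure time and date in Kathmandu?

06:15 on October 5

Target arrival in UTC: 18:45 − 6:30 = 12:15 on Oct 5.
Subtract 11 hours and 45 minutes → departure 00:30 UTC on Oct 5.
Kathmandu is UTC+5:45: 00:30 + 5:45 = 06:15 on Oct 5.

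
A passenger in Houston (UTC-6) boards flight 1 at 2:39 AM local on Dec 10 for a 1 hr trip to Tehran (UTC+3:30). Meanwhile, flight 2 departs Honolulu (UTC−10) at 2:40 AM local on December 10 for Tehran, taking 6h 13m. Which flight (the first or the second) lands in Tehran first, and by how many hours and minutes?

the first, by 9 hours 14 minutes

Flight 1 in UTC: 2:39 AM + 6:00 = 8:39 AM on Dec 10.
+1 hour → arrive 9:39 AM UTC on Dec 10.
Flight 2 in UTC: 2:40 AM + 10:00 = 12:40 PM on Dec 10.
+6 hours 13 minutes → arrive 6:53 PM UTC on Dec 10.
Flight 1 lands earlier by 9 hours 14 minutes.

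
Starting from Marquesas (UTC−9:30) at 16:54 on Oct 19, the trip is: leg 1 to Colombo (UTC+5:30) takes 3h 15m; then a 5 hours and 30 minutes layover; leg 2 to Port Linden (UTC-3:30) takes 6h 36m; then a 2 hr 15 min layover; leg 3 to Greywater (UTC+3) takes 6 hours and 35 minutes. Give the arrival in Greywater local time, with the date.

05:35 on Oct 21

Convert departure to UTC: 16:54 + 9:30 = 02:24 UTC on Oct 20.
Add 3 hours and 15 minutes leg 1 → 05:39 UTC.
Add 5 hours 30 minutes layover in Colombo → 11:09 UTC.
Add 6 hours 36 minutes leg 2 → 17:45 UTC.
Add 2 hours and 15 minutes layover in Port Linden → 20:00 UTC.
Add 6 hours 35 minutes leg 3 → 02:35 UTC (Oct 21).
Greywater is UTC+3:00, so local arrival = 02:35 + 3:00 = 05:35 on Oct 21.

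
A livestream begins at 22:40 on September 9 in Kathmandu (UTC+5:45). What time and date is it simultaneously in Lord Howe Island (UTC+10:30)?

Lord Howe Island is 4:45 ahead of Kathmandu.
Shift by the zone difference: 22:40 + 4:45 = 03:25 on Sep 10 in Lord Howe Island.

03:25 on Sep 10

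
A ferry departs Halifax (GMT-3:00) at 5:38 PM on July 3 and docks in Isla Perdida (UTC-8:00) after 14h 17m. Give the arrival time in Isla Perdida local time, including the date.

2:55 AM on July 4

Isla Perdida is 5:00 behind Halifax.
After 14 hours and 17 minutes it is 7:55 AM (Jul 4) in Halifax.
Shift by the zone difference: 7:55 AM − 5:00 = 2:55 AM on Jul 4 in Isla Perdida.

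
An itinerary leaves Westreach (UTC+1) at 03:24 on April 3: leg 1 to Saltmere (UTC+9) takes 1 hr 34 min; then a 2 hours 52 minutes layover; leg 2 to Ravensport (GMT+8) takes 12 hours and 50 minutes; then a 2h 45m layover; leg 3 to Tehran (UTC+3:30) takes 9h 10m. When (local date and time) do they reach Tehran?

Convert departure to UTC: 03:24 − 1:00 = 02:24 UTC on Apr 3.
Add 1 hour 34 minutes leg 1 → 03:58 UTC.
Add 2 hours 52 minutes layover in Saltmere → 06:50 UTC.
Add 12 hours and 50 minutes leg 2 → 19:40 UTC.
Add 2 hours and 45 minutes layover in Ravensport → 22:25 UTC.
Add 9 hours and 10 minutes leg 3 → 07:35 UTC (Apr 4).
Tehran is UTC+3:30, so local arrival = 07:35 + 3:30 = 11:05 on Apr 4.

11:05 on April 4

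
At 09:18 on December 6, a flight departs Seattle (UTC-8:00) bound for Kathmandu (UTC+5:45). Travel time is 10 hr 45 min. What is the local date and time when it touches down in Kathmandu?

09:48 on December 7

Kathmandu is 13:45 ahead of Seattle.
After 10 hours 45 minutes it is 20:03 in Seattle.
Shift by the zone difference: 20:03 + 13:45 = 09:48 on Dec 7 in Kathmandu.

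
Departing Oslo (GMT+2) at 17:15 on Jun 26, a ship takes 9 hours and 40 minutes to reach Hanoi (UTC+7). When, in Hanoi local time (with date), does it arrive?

Convert departure to UTC: 17:15 − 2:00 = 15:15 UTC on Jun 26.
Add 9 hours and 40 minutes travel time → 00:55 UTC (Jun 27).
Hanoi is UTC+7:00, so local arrival = 00:55 + 7:00 = 07:55 on Jun 27.

07:55 on Jun 27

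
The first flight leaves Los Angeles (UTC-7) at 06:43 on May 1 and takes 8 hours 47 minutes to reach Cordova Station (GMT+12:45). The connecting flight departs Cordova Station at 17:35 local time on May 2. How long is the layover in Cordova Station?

6 hours 20 minutes

Convert departure to UTC: 06:43 + 7:00 = 13:43 UTC on May 1.
Add 8 hours and 47 minutes flight time → 22:30 UTC.
Cordova Station is UTC+12:45, so local arrival = 22:30 + 12:45 = 11:15 on May 2.
Layover = 17:35 − 11:15 = 6 hours 20 minutes.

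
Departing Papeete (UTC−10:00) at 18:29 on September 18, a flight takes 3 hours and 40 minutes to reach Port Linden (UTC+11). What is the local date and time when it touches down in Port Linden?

19:09 on Sep 19

Convert departure to UTC: 18:29 + 10:00 = 04:29 UTC on Sep 19.
Add 3 hours 40 minutes travel time → 08:09 UTC.
Port Linden is UTC+11:00, so local arrival = 08:09 + 11:00 = 19:09 on Sep 19.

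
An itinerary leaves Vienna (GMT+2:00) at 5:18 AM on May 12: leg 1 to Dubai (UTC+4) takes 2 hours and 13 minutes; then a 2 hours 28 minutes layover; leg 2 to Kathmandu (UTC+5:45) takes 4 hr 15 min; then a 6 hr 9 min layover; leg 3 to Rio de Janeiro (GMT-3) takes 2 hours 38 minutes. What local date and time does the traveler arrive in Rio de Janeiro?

Convert departure to UTC: 5:18 AM − 2:00 = 3:18 AM UTC on May 12.
Add 2 hours and 13 minutes leg 1 → 5:31 AM UTC.
Add 2 hours 28 minutes layover in Dubai → 7:59 AM UTC.
Add 4 hours and 15 minutes leg 2 → 12:14 PM UTC.
Add 6 hours 9 minutes layover in Kathmandu → 6:23 PM UTC.
Add 2 hours and 38 minutes leg 3 → 9:01 PM UTC.
Rio de Janeiro is UTC−3:00, so local arrival = 9:01 PM − 3:00 = 6:01 PM on May 12.

6:01 PM on May 12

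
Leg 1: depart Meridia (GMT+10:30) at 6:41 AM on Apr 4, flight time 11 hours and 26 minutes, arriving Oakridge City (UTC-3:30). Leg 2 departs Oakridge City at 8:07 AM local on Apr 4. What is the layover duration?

Convert departure to UTC: 6:41 AM − 10:30 = 8:11 PM UTC on Apr 3.
Add 11 hours 26 minutes flight time → 7:37 AM UTC (Apr 4).
Oakridge City is UTC−3:30, so local arrival = 7:37 AM − 3:30 = 4:07 AM on Apr 4.
Layover = 8:07 AM − 4:07 AM = 4 hours.

4 hours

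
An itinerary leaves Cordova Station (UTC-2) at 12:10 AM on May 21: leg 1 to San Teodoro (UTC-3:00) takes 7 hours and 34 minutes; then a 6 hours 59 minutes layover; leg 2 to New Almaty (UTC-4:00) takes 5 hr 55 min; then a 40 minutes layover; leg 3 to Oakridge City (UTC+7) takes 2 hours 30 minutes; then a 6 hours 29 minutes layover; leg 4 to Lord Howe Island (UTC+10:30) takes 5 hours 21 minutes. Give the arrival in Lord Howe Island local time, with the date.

Convert departure to UTC: 12:10 AM + 2:00 = 2:10 AM UTC on May 21.
Add 7 hours and 34 minutes leg 1 → 9:44 AM UTC.
Add 6 hours and 59 minutes layover in San Teodoro → 4:43 PM UTC.
Add 5 hours 55 minutes leg 2 → 10:38 PM UTC.
Add 40 minutes layover in New Almaty → 11:18 PM UTC.
Add 2 hours and 30 minutes leg 3 → 1:48 AM UTC (May 22).
Add 6 hours and 29 minutes layover in Oakridge City → 8:17 AM UTC.
Add 5 hours and 21 minutes leg 4 → 1:38 PM UTC.
Lord Howe Island is UTC+10:30, so local arrival = 1:38 PM + 10:30 = 12:08 AM on May 23.

12:08 AM on May 23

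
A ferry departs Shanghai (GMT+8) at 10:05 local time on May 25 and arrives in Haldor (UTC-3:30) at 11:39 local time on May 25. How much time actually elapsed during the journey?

13 hours 4 minutes

Departure in UTC: 10:05 − 8:00 = 02:05 on May 25.
Arrival in UTC: 11:39 + 3:30 = 15:09 on May 25.
Elapsed = 15:09 − 02:05 = 13 hours 4 minutes.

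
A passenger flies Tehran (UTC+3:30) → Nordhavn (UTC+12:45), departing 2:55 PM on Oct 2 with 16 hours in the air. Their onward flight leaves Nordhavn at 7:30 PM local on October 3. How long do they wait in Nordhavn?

Convert departure to UTC: 2:55 PM − 3:30 = 11:25 AM UTC on Oct 2.
Add 16 hours flight time → 3:25 AM UTC (Oct 3).
Nordhavn is UTC+12:45, so local arrival = 3:25 AM + 12:45 = 4:10 PM on Oct 3.
Layover = 7:30 PM − 4:10 PM = 3 hours 20 minutes.

3 hours 20 minutes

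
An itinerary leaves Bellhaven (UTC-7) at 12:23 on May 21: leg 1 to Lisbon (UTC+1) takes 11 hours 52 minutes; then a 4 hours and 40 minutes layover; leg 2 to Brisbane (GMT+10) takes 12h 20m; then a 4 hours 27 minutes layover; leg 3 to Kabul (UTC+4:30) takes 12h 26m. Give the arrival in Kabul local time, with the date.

Convert departure to UTC: 12:23 + 7:00 = 19:23 UTC on May 21.
Add 11 hours 52 minutes leg 1 → 07:15 UTC (May 22).
Add 4 hours and 40 minutes layover in Lisbon → 11:55 UTC.
Add 12 hours 20 minutes leg 2 → 00:15 UTC (May 23).
Add 4 hours and 27 minutes layover in Brisbane → 04:42 UTC.
Add 12 hours 26 minutes leg 3 → 17:08 UTC.
Kabul is UTC+4:30, so local arrival = 17:08 + 4:30 = 21:38 on May 23.

21:38 on May 23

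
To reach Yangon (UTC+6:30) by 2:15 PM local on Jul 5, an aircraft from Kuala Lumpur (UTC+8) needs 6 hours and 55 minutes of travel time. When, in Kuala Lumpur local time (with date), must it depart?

Target arrival in UTC: 2:15 PM − 6:30 = 7:45 AM on Jul 5.
Subtract 6 hours 55 minutes → departure 12:50 AM UTC on Jul 5.
Kuala Lumpur is UTC+8:00: 12:50 AM + 8:00 = 8:50 AM on Jul 5.

8:50 AM on Jul 5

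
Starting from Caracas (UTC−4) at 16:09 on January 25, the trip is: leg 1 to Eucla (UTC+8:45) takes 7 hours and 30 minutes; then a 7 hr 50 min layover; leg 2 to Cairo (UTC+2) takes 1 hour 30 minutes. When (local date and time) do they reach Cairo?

14:59 on Jan 26

Convert departure to UTC: 16:09 + 4:00 = 20:09 UTC on Jan 25.
Add 7 hours 30 minutes leg 1 → 03:39 UTC (Jan 26).
Add 7 hours 50 minutes layover in Eucla → 11:29 UTC.
Add 1 hour 30 minutes leg 2 → 12:59 UTC.
Cairo is UTC+2:00, so local arrival = 12:59 + 2:00 = 14:59 on Jan 26.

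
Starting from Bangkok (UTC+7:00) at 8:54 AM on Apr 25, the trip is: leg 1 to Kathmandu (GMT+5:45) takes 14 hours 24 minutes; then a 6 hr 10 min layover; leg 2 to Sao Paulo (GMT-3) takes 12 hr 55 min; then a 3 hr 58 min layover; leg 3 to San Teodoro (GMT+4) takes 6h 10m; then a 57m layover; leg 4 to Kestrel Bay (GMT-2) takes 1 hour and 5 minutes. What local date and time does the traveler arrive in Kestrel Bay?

9:33 PM on Apr 26

Convert departure to UTC: 8:54 AM − 7:00 = 1:54 AM UTC on Apr 25.
Add 14 hours 24 minutes leg 1 → 4:18 PM UTC.
Add 6 hours and 10 minutes layover in Kathmandu → 10:28 PM UTC.
Add 12 hours 55 minutes leg 2 → 11:23 AM UTC (Apr 26).
Add 3 hours and 58 minutes layover in Sao Paulo → 3:21 PM UTC.
Add 6 hours and 10 minutes leg 3 → 9:31 PM UTC.
Add 57 minutes layover in San Teodoro → 10:28 PM UTC.
Add 1 hour and 5 minutes leg 4 → 11:33 PM UTC.
Kestrel Bay is UTC−2:00, so local arrival = 11:33 PM − 2:00 = 9:33 PM on Apr 26.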